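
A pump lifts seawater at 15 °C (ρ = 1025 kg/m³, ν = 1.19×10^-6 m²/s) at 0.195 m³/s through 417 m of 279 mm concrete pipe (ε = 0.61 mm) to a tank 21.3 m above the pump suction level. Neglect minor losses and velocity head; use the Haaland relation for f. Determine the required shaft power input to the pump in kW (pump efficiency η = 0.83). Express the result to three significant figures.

P_shaft ≈ 94.7 kW

V = 4Q/(πD²) = 3.190 m/s; Re = 7.48×10^5; ε/D = 0.00219; f = 0.02424
h_f = f(L/D)V²/2g = 18.78 m
Total head H = z + h_f = 21.3 + 18.78 = 40.08 m
P_hyd = ρgQH = 1025·9.81·0.195·40.08 = 78.60 kW
P_shaft = P_hyd/η = 78.60/0.83 = 94.69 kW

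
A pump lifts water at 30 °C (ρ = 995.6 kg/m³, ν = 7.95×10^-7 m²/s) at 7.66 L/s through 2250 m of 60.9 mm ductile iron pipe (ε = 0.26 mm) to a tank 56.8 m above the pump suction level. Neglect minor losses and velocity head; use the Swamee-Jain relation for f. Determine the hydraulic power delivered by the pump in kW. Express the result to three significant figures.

P_hyd ≈ 33.2 kW

V = 4Q/(πD²) = 2.630 m/s; Re = 2.01×10^5; ε/D = 0.00427; f = 0.02967
h_f = f(L/D)V²/2g = 386.3 m
Total head H = z + h_f = 56.8 + 386.3 = 443.1 m
P_hyd = ρgQH = 995.6·9.81·0.00766·443.1 = 33.15 kW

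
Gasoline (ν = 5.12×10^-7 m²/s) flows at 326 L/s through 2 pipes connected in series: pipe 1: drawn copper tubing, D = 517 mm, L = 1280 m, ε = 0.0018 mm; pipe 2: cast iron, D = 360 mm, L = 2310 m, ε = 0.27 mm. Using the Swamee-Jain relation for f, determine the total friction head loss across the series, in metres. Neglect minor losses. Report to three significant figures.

H ≈ 65.6 m

Pipe 1: V = 1.553 m/s, Re = 1.57×10^6, ε/D = 3.48×10^-6, f = 0.01089, h_1 = f(L/D)V²/2g = 3.315 m
Pipe 2: V = 3.203 m/s, Re = 2.25×10^6, ε/D = 7.50×10^-4, f = 0.01856, h_2 = f(L/D)V²/2g = 62.26 m
Series → Q common, losses add: H = Σh = 65.58 m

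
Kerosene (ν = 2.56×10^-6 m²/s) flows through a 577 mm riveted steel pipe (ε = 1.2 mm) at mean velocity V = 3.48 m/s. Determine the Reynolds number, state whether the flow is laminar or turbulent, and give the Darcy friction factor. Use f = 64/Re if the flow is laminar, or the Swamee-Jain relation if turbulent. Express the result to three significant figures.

Re ≈ 7.84×10^5; turbulent; f ≈ 0.0240

Re = VD/ν = 3.480·0.577/2.56×10^-6 = 7.84×10^5
Re > 4000 → turbulent; ε/D = 0.00208
Swamee-Jain: f = 0.02398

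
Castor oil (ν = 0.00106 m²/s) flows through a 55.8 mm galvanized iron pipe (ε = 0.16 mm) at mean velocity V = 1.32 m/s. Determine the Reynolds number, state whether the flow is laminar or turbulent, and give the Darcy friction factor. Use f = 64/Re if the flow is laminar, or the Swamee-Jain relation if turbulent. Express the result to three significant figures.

Re = VD/ν = 1.320·0.0558/0.00106 = 69.5
Re < 2300 → laminar → f = 64/Re = 0.9210

Re ≈ 69.5; laminar; f = 64/Re ≈ 0.921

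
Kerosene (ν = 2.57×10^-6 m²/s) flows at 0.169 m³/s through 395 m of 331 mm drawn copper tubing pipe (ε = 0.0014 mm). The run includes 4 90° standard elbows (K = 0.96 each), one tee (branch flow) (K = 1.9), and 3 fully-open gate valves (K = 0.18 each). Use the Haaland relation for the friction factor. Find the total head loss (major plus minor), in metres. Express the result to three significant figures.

V = 4Q/(πD²) = 1.964 m/s; V²/2g = 0.1966 m
Re = 2.53×10^5, ε/D = 4.23×10^-6 → f = 0.01484 (Haaland)
Major: h_f = f(L/D)·V²/2g = 0.01484·1193·0.1966 = 3.482 m
Minor: ΣK = 6.28; h_m = ΣK·V²/2g = 1.235 m
Total H_L = 3.482 + 1.235 = 4.717 m

H_L ≈ 4.72 m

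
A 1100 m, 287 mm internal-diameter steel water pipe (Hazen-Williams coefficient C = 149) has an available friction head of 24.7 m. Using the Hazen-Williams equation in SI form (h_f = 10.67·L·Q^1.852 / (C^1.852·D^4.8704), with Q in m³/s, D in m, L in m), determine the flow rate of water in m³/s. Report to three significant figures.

Q ≈ 0.201 m³/s

Rearranging: Q = [h_f·C^1.852·D^4.8704 / (10.67·L)]^(1/1.852)
Q = [24.7·149^1.852·0.287^4.8704 / (10.67·1100)]^0.540 = 0.2005 m³/s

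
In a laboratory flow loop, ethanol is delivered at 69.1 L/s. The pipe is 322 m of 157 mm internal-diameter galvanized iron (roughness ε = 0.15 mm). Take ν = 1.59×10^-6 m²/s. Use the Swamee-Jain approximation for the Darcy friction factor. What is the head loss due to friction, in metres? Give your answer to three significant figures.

V = 4Q/(πD²) = 4·0.0691/(π·0.157²) = 3.569 m/s
Re = VD/ν = 3.569·0.157/1.59×10^-6 = 3.52×10^5 → turbulent
ε/D = 0.15/157 = 9.55×10^-4
Swamee-Jain: f = 0.02041
h_f = f(L/D)V²/(2g) = 0.02041·(322/0.157)·3.569²/(2·9.81) = 27.19 m

h_f ≈ 27.2 m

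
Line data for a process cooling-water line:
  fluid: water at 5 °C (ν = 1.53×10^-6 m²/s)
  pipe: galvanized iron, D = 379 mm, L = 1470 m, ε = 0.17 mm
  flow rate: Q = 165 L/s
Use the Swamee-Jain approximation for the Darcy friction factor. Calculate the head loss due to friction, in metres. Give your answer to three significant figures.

h_f ≈ 7.52 m

V = 4Q/(πD²) = 4·0.165/(π·0.379²) = 1.463 m/s
Re = VD/ν = 1.463·0.379/1.53×10^-6 = 3.62×10^5 → turbulent
ε/D = 0.17/379 = 4.49×10^-4
Swamee-Jain: f = 0.01779
h_f = f(L/D)V²/(2g) = 0.01779·(1470/0.379)·1.463²/(2·9.81) = 7.522 m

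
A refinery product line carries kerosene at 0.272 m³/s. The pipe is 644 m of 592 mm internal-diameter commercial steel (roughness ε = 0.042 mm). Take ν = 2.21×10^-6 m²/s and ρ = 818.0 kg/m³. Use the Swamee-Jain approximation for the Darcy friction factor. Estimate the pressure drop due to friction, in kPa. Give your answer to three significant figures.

Δp ≈ 6.71 kPa

V = 4Q/(πD²) = 4·0.272/(π·0.592²) = 0.9882 m/s
Re = VD/ν = 0.9882·0.592/2.21×10^-6 = 2.65×10^5 → turbulent
ε/D = 0.042/592 = 7.09×10^-5
Swamee-Jain: f = 0.01544
h_f = f(L/D)V²/(2g) = 0.01544·(644/0.592)·0.9882²/(2·9.81) = 0.8362 m
Δp = ρg·h_f = 818.0·9.81·0.8362 = 6.710 kPa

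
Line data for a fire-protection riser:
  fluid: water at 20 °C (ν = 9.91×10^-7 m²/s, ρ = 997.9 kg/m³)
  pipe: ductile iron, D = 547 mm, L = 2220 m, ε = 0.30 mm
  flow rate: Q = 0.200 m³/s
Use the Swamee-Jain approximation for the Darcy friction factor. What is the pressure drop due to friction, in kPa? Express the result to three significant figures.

Δp ≈ 26.6 kPa

V = 4Q/(πD²) = 4·0.200/(π·0.547²) = 0.8511 m/s
Re = VD/ν = 0.8511·0.547/9.91×10^-7 = 4.70×10^5 → turbulent
ε/D = 0.30/547 = 5.48×10^-4
Swamee-Jain: f = 0.01813
h_f = f(L/D)V²/(2g) = 0.01813·(2220/0.547)·0.8511²/(2·9.81) = 2.716 m
Δp = ρg·h_f = 997.9·9.81·2.716 = 26.59 kPa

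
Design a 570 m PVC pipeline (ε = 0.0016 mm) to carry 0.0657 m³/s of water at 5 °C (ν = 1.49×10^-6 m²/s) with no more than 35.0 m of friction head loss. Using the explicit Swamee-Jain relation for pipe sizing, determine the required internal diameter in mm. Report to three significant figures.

D ≈ 154 mm

Swamee-Jain (Type III): D = 0.66·[ε^1.25·(LQ²/(gh_f))^4.75 + ν·Q^9.4·(L/(gh_f))^5.2]^0.04
LQ²/(gh_f) = 0.007166; L/(gh_f) = 1.660
Term 1 = ε^1.25·(…)^4.75 = 3.70×10^-18; Term 2 = ν·Q^9.4·(…)^5.2 = 1.60×10^-16
D = 0.66·(3.70×10^-18 + 1.60×10^-16)^0.04 = 0.1542 m = 154 mm
Check: V = 3.52 m/s, Re = 3.64×10^5, f = 0.01400, h_f = 32.7 m ≈ 35.0 m ✓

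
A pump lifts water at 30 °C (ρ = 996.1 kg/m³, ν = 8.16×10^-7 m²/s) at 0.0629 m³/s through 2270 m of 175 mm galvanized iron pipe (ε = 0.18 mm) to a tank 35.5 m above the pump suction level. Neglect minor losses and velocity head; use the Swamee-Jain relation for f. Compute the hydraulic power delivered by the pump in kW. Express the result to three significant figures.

P_hyd ≈ 78.5 kW

V = 4Q/(πD²) = 2.615 m/s; Re = 5.61×10^5; ε/D = 0.00103; f = 0.02041
h_f = f(L/D)V²/2g = 92.29 m
Total head H = z + h_f = 35.5 + 92.29 = 127.8 m
P_hyd = ρgQH = 996.1·9.81·0.0629·127.8 = 78.54 kW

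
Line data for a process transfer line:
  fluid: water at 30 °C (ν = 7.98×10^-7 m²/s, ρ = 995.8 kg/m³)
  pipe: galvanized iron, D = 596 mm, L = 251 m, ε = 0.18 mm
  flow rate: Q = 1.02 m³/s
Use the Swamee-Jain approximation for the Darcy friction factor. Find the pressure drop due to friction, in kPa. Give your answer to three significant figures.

V = 4Q/(πD²) = 4·1.02/(π·0.596²) = 3.656 m/s
Re = VD/ν = 3.656·0.596/7.98×10^-7 = 2.73×10^6 → turbulent
ε/D = 0.18/596 = 3.02×10^-4
Swamee-Jain: f = 0.01531
h_f = f(L/D)V²/(2g) = 0.01531·(251/0.596)·3.656²/(2·9.81) = 4.391 m
Δp = ρg·h_f = 995.8·9.81·4.391 = 42.90 kPa

Δp ≈ 42.9 kPa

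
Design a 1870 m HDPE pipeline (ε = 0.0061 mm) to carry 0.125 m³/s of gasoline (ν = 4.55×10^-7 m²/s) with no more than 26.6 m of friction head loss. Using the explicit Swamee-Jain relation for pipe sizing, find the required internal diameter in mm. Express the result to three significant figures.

D ≈ 256 mm

Swamee-Jain (Type III): D = 0.66·[ε^1.25·(LQ²/(gh_f))^4.75 + ν·Q^9.4·(L/(gh_f))^5.2]^0.04
LQ²/(gh_f) = 0.1120; L/(gh_f) = 7.166
Term 1 = ε^1.25·(…)^4.75 = 9.22×10^-12; Term 2 = ν·Q^9.4·(…)^5.2 = 4.14×10^-11
D = 0.66·(9.22×10^-12 + 4.14×10^-11)^0.04 = 0.2557 m = 256 mm
Check: V = 2.43 m/s, Re = 1.37×10^6, f = 0.01168, h_f = 25.8 m ≈ 26.6 m ✓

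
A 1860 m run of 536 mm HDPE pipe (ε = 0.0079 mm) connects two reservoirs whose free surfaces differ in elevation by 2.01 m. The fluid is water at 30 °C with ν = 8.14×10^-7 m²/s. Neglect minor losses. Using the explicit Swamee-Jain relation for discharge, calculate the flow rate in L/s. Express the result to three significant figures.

Q ≈ 212 L/s

Swamee-Jain (Type II): Q = -0.965·√(gD⁵h_f/L)·ln[ε/(3.7D) + √(3.17ν²L/(gD³h_f))]
√(gD⁵h_f/L) = √(9.81·0.536⁵·2.01/1860) = 0.02166
ε/(3.7D) = 3.98×10^-6; √(3.17ν²L/(gD³h_f)) = 3.59×10^-5
Q = -0.965·0.02166·ln(3.985×10^-5) = 0.2117 m³/s
Check: V = 0.938 m/s, Re = 6.18×10^5, f = 0.01288, h_f = 2.00 m ≈ 2.01 m ✓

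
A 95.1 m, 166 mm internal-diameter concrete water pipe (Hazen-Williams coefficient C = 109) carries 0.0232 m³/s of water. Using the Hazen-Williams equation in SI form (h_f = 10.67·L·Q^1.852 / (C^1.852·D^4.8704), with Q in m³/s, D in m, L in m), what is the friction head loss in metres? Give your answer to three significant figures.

h_f = 10.67·95.1·0.0232^1.852 / (109^1.852·0.166^4.8704) = 1.010 m

h_f ≈ 1.01 m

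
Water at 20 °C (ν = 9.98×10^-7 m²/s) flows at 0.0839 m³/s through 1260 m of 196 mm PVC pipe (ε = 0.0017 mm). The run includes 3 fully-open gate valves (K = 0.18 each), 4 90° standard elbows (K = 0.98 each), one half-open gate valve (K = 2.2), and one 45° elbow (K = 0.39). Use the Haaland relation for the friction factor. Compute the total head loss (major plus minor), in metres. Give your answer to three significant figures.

V = 4Q/(πD²) = 2.781 m/s; V²/2g = 0.3941 m
Re = 5.46×10^5, ε/D = 8.67×10^-6 → f = 0.01296 (Haaland)
Major: h_f = f(L/D)·V²/2g = 0.01296·6429·0.3941 = 32.84 m
Minor: ΣK = 7.05; h_m = ΣK·V²/2g = 2.778 m
Total H_L = 32.84 + 2.778 = 35.62 m

H_L ≈ 35.6 m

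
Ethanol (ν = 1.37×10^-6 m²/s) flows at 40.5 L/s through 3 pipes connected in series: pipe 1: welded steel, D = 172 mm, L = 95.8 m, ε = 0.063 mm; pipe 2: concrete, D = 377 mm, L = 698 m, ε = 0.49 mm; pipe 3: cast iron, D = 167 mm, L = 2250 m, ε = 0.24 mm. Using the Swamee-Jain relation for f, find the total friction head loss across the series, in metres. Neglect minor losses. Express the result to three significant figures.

H ≈ 55.0 m

Pipe 1: V = 1.743 m/s, Re = 2.19×10^5, ε/D = 3.66×10^-4, f = 0.01802, h_1 = f(L/D)V²/2g = 1.555 m
Pipe 2: V = 0.3628 m/s, Re = 9.98×10^4, ε/D = 0.00130, f = 0.02333, h_2 = f(L/D)V²/2g = 0.2898 m
Pipe 3: V = 1.849 m/s, Re = 2.25×10^5, ε/D = 0.00144, f = 0.02265, h_3 = f(L/D)V²/2g = 53.16 m
Series → Q common, losses add: H = Σh = 55.01 m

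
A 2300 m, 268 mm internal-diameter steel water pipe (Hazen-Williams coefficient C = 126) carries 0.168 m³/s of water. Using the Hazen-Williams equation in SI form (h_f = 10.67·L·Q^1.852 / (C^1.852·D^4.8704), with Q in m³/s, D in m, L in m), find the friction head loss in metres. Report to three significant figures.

h_f ≈ 70.9 m

h_f = 10.67·2300·0.168^1.852 / (126^1.852·0.268^4.8704) = 70.87 m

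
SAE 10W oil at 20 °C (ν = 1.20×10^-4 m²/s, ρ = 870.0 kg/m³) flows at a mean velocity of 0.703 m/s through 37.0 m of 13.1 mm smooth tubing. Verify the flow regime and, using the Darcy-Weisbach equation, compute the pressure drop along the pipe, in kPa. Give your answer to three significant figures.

Δp ≈ 506 kPa

Re = VD/ν = 0.703·0.01310/1.20×10^-4 = 76.7 → laminar (Re < 2300)
f = 64/Re = 0.8339
h_f = f(L/D)V²/(2g) = 0.8339·(37.0/0.01310)·0.703²/(2·9.81) = 59.33 m
Δp = ρg·h_f = 870.0·9.81·59.33 = 506.4 kPa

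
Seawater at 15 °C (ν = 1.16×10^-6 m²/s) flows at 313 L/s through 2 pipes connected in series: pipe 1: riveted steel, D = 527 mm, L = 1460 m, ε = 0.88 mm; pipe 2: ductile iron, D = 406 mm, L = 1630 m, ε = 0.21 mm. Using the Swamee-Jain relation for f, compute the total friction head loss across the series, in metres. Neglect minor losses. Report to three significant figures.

H ≈ 27.6 m

Pipe 1: V = 1.435 m/s, Re = 6.52×10^5, ε/D = 0.00167, f = 0.02276, h_1 = f(L/D)V²/2g = 6.617 m
Pipe 2: V = 2.418 m/s, Re = 8.46×10^5, ε/D = 5.17×10^-4, f = 0.01751, h_2 = f(L/D)V²/2g = 20.94 m
Series → Q common, losses add: H = Σh = 27.56 m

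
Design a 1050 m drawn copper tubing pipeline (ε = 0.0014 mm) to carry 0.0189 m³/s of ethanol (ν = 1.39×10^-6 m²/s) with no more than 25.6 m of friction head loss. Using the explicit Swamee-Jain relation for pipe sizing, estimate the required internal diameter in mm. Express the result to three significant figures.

D ≈ 117 mm

Swamee-Jain (Type III): D = 0.66·[ε^1.25·(LQ²/(gh_f))^4.75 + ν·Q^9.4·(L/(gh_f))^5.2]^0.04
LQ²/(gh_f) = 0.001493; L/(gh_f) = 4.181
Term 1 = ε^1.25·(…)^4.75 = 1.82×10^-21; Term 2 = ν·Q^9.4·(…)^5.2 = 1.49×10^-19
D = 0.66·(1.82×10^-21 + 1.49×10^-19)^0.04 = 0.1166 m = 117 mm
Check: V = 1.77 m/s, Re = 1.48×10^5, f = 0.01657, h_f = 23.8 m ≈ 25.6 m ✓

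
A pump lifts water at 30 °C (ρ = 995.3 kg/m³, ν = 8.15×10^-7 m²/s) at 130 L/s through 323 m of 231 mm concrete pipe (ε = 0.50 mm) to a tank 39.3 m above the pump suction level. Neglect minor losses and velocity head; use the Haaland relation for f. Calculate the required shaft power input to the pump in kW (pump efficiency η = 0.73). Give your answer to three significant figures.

V = 4Q/(πD²) = 3.102 m/s; Re = 8.79×10^5; ε/D = 0.00216; f = 0.02414
h_f = f(L/D)V²/2g = 16.56 m
Total head H = z + h_f = 39.3 + 16.56 = 55.86 m
P_hyd = ρgQH = 995.3·9.81·0.130·55.86 = 70.90 kW
P_shaft = P_hyd/η = 70.90/0.73 = 97.12 kW

P_shaft ≈ 97.1 kW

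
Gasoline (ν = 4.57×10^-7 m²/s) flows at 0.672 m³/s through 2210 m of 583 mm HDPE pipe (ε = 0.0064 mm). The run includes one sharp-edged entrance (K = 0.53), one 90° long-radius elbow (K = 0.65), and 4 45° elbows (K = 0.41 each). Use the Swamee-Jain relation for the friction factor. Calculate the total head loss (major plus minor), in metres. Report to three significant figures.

H_L ≈ 13.4 m

V = 4Q/(πD²) = 2.517 m/s; V²/2g = 0.3230 m
Re = 3.21×10^6, ε/D = 1.10×10^-5 → f = 0.01016 (Swamee-Jain)
Major: h_f = f(L/D)·V²/2g = 0.01016·3791·0.3230 = 12.44 m
Minor: ΣK = 2.82; h_m = ΣK·V²/2g = 0.9108 m
Total H_L = 12.44 + 0.9108 = 13.35 m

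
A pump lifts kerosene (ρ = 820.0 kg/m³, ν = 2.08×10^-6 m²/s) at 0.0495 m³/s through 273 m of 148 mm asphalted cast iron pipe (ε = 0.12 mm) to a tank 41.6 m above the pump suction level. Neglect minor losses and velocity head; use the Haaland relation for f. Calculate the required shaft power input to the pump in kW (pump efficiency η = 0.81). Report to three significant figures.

V = 4Q/(πD²) = 2.877 m/s; Re = 2.05×10^5; ε/D = 8.11×10^-4; f = 0.02009
h_f = f(L/D)V²/2g = 15.64 m
Total head H = z + h_f = 41.6 + 15.64 = 57.24 m
P_hyd = ρgQH = 820.0·9.81·0.0495·57.24 = 22.79 kW
P_shaft = P_hyd/η = 22.79/0.81 = 28.14 kW

P_shaft ≈ 28.1 kW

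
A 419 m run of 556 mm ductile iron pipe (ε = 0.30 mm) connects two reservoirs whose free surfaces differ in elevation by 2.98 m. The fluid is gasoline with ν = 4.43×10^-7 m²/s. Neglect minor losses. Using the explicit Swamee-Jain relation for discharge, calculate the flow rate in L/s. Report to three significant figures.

Swamee-Jain (Type II): Q = -0.965·√(gD⁵h_f/L)·ln[ε/(3.7D) + √(3.17ν²L/(gD³h_f))]
√(gD⁵h_f/L) = √(9.81·0.556⁵·2.98/419) = 0.06089
ε/(3.7D) = 1.46×10^-4; √(3.17ν²L/(gD³h_f)) = 7.20×10^-6
Q = -0.965·0.06089·ln(1.530×10^-4) = 0.5162 m³/s
Check: V = 2.13 m/s, Re = 2.67×10^6, f = 0.01723, h_f = 2.99 m ≈ 2.98 m ✓

Q ≈ 516 L/s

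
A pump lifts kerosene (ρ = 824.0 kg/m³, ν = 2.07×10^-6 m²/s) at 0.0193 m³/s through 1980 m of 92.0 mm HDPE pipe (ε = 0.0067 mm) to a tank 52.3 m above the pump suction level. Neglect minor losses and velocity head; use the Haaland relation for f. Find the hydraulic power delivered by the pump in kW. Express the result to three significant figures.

P_hyd ≈ 33.1 kW

V = 4Q/(πD²) = 2.903 m/s; Re = 1.29×10^5; ε/D = 7.28×10^-5; f = 0.01728
h_f = f(L/D)V²/2g = 159.8 m
Total head H = z + h_f = 52.3 + 159.8 = 212.1 m
P_hyd = ρgQH = 824.0·9.81·0.0193·212.1 = 33.09 kW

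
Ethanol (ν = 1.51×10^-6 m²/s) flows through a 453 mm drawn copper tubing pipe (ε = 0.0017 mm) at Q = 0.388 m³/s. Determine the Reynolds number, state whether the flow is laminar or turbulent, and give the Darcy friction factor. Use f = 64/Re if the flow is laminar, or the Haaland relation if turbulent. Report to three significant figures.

Re ≈ 7.22×10^5; turbulent; f ≈ 0.0123

V = 4Q/(πD²) = 2.407 m/s
Re = VD/ν = 2.407·0.453/1.51×10^-6 = 7.22×10^5
Re > 4000 → turbulent; ε/D = 3.75×10^-6
Haaland: f = 0.01230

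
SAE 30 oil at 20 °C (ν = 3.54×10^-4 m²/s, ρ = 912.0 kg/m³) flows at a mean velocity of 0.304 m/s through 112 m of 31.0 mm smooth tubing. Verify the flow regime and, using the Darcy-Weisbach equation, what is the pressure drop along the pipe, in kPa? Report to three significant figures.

Δp ≈ 366 kPa

Re = VD/ν = 0.304·0.03100/3.54×10^-4 = 26.6 → laminar (Re < 2300)
f = 64/Re = 2.404
h_f = f(L/D)V²/(2g) = 2.404·(112/0.03100)·0.304²/(2·9.81) = 40.91 m
Δp = ρg·h_f = 912.0·9.81·40.91 = 366.0 kPa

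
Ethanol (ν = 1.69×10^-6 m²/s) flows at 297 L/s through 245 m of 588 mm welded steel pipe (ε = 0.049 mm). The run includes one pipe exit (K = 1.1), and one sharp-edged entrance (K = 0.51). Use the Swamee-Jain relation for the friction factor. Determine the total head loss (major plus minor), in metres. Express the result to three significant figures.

H_L ≈ 0.474 m

V = 4Q/(πD²) = 1.094 m/s; V²/2g = 0.06097 m
Re = 3.81×10^5, ε/D = 8.33×10^-5 → f = 0.01478 (Swamee-Jain)
Major: h_f = f(L/D)·V²/2g = 0.01478·416.7·0.06097 = 0.3754 m
Minor: ΣK = 1.61; h_m = ΣK·V²/2g = 0.09816 m
Total H_L = 0.3754 + 0.09816 = 0.4735 m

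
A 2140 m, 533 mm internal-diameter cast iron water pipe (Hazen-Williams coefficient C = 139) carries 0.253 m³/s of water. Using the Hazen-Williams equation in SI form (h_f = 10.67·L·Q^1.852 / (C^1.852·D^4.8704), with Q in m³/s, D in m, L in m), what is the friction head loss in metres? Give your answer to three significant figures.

h_f ≈ 4.12 m

h_f = 10.67·2140·0.253^1.852 / (139^1.852·0.533^4.8704) = 4.123 m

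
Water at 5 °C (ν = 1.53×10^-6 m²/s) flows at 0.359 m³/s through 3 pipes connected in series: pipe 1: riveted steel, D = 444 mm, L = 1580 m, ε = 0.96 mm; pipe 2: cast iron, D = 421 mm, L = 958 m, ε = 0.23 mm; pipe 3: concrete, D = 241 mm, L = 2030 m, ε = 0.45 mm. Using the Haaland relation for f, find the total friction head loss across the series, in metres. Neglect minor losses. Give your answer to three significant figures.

Pipe 1: V = 2.319 m/s, Re = 6.73×10^5, ε/D = 0.00216, f = 0.02419, h_1 = f(L/D)V²/2g = 23.59 m
Pipe 2: V = 2.579 m/s, Re = 7.10×10^5, ε/D = 5.46×10^-4, f = 0.01764, h_2 = f(L/D)V²/2g = 13.61 m
Pipe 3: V = 7.870 m/s, Re = 1.24×10^6, ε/D = 0.00187, f = 0.02318, h_3 = f(L/D)V²/2g = 616.4 m
Series → Q common, losses add: H = Σh = 653.6 m

H ≈ 654 m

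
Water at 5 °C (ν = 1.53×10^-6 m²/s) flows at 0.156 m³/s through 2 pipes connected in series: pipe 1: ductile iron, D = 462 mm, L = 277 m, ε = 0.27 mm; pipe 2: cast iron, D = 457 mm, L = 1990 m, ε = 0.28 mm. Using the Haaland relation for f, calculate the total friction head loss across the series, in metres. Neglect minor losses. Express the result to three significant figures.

Pipe 1: V = 0.9306 m/s, Re = 2.81×10^5, ε/D = 5.84×10^-4, f = 0.01862, h_1 = f(L/D)V²/2g = 0.4928 m
Pipe 2: V = 0.9510 m/s, Re = 2.84×10^5, ε/D = 6.13×10^-4, f = 0.01876, h_2 = f(L/D)V²/2g = 3.766 m
Series → Q common, losses add: H = Σh = 4.258 m

H ≈ 4.26 m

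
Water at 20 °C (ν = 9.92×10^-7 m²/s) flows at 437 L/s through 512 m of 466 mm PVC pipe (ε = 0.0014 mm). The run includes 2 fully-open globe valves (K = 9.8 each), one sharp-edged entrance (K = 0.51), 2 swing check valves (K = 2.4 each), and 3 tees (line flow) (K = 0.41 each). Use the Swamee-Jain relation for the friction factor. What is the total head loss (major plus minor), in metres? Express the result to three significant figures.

V = 4Q/(πD²) = 2.562 m/s; V²/2g = 0.3346 m
Re = 1.20×10^6, ε/D = 3.00×10^-6 → f = 0.01134 (Swamee-Jain)
Major: h_f = f(L/D)·V²/2g = 0.01134·1099·0.3346 = 4.168 m
Minor: ΣK = 26.1; h_m = ΣK·V²/2g = 8.747 m
Total H_L = 4.168 + 8.747 = 12.92 m

H_L ≈ 12.9 m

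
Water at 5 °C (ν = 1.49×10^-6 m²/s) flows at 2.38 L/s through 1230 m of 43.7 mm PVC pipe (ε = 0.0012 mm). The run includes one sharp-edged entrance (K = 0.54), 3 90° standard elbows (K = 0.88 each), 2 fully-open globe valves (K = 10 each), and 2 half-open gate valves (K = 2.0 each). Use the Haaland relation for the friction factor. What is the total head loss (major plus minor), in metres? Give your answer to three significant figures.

H_L ≈ 79.8 m

V = 4Q/(πD²) = 1.587 m/s; V²/2g = 0.1283 m
Re = 4.65×10^4, ε/D = 2.75×10^-5 → f = 0.02112 (Haaland)
Major: h_f = f(L/D)·V²/2g = 0.02112·28146·0.1283 = 76.28 m
Minor: ΣK = 27.2; h_m = ΣK·V²/2g = 3.488 m
Total H_L = 76.28 + 3.488 = 79.77 m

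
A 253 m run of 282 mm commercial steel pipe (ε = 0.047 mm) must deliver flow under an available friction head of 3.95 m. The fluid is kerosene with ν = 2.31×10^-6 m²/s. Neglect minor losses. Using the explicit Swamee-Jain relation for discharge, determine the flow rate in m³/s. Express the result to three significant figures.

Swamee-Jain (Type II): Q = -0.965·√(gD⁵h_f/L)·ln[ε/(3.7D) + √(3.17ν²L/(gD³h_f))]
√(gD⁵h_f/L) = √(9.81·0.282⁵·3.95/253) = 0.01653
ε/(3.7D) = 4.50×10^-5; √(3.17ν²L/(gD³h_f)) = 7.02×10^-5
Q = -0.965·0.01653·ln(1.152×10^-4) = 0.1446 m³/s
Check: V = 2.32 m/s, Re = 2.83×10^5, f = 0.01615, h_f = 3.96 m ≈ 3.95 m ✓

Q ≈ 0.145 m³/s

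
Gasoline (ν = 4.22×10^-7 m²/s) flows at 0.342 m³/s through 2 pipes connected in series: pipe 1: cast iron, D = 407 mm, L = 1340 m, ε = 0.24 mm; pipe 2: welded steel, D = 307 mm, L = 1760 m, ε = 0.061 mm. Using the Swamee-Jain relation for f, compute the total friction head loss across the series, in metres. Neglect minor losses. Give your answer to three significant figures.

H ≈ 108 m

Pipe 1: V = 2.629 m/s, Re = 2.54×10^6, ε/D = 5.90×10^-4, f = 0.01758, h_1 = f(L/D)V²/2g = 20.38 m
Pipe 2: V = 4.620 m/s, Re = 3.36×10^6, ε/D = 1.99×10^-4, f = 0.01409, h_2 = f(L/D)V²/2g = 87.89 m
Series → Q common, losses add: H = Σh = 108.3 m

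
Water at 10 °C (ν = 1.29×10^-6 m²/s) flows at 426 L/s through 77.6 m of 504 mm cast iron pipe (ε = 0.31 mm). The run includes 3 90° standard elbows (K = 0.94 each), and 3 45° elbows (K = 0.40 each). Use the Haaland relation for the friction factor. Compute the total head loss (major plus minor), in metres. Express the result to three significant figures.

V = 4Q/(πD²) = 2.135 m/s; V²/2g = 0.2324 m
Re = 8.34×10^5, ε/D = 6.15×10^-4 → f = 0.01799 (Haaland)
Major: h_f = f(L/D)·V²/2g = 0.01799·154.0·0.2324 = 0.6437 m
Minor: ΣK = 4.02; h_m = ΣK·V²/2g = 0.9342 m
Total H_L = 0.6437 + 0.9342 = 1.578 m

H_L ≈ 1.58 m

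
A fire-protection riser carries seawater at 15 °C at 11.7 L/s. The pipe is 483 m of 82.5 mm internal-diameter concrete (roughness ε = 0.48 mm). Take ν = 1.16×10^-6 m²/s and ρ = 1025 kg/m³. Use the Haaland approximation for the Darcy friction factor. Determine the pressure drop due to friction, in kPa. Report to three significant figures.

V = 4Q/(πD²) = 4·0.0117/(π·0.0825²) = 2.189 m/s
Re = VD/ν = 2.189·0.0825/1.16×10^-6 = 1.56×10^5 → turbulent
ε/D = 0.48/82.5 = 0.00582
Haaland: f = 0.03238
h_f = f(L/D)V²/(2g) = 0.03238·(483/0.0825)·2.189²/(2·9.81) = 46.28 m
Δp = ρg·h_f = 1025·9.81·46.28 = 465.4 kPa

Δp ≈ 465 kPa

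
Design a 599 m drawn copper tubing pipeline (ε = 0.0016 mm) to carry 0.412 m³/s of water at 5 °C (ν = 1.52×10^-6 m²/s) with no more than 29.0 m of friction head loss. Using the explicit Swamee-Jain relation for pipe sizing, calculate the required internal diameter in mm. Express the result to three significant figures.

Swamee-Jain (Type III): D = 0.66·[ε^1.25·(LQ²/(gh_f))^4.75 + ν·Q^9.4·(L/(gh_f))^5.2]^0.04
LQ²/(gh_f) = 0.3574; L/(gh_f) = 2.106
Term 1 = ε^1.25·(…)^4.75 = 4.29×10^-10; Term 2 = ν·Q^9.4·(…)^5.2 = 1.75×10^-8
D = 0.66·(4.29×10^-10 + 1.75×10^-8)^0.04 = 0.3234 m = 323 mm
Check: V = 5.02 m/s, Re = 1.07×10^6, f = 0.01161, h_f = 27.6 m ≈ 29.0 m ✓

D ≈ 323 mm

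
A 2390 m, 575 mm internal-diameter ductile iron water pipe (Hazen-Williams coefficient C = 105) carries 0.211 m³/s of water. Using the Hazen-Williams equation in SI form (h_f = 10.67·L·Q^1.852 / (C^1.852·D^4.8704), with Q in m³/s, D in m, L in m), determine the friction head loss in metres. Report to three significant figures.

h_f ≈ 3.82 m

h_f = 10.67·2390·0.211^1.852 / (105^1.852·0.575^4.8704) = 3.823 m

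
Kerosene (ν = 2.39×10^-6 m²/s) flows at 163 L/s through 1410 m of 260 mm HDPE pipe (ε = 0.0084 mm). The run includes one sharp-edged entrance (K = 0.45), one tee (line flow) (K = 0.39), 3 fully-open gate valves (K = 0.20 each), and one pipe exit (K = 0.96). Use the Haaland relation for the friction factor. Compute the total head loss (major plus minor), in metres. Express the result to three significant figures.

V = 4Q/(πD²) = 3.070 m/s; V²/2g = 0.4804 m
Re = 3.34×10^5, ε/D = 3.23×10^-5 → f = 0.01436 (Haaland)
Major: h_f = f(L/D)·V²/2g = 0.01436·5423·0.4804 = 37.40 m
Minor: ΣK = 2.40; h_m = ΣK·V²/2g = 1.153 m
Total H_L = 37.40 + 1.153 = 38.55 m

H_L ≈ 38.6 m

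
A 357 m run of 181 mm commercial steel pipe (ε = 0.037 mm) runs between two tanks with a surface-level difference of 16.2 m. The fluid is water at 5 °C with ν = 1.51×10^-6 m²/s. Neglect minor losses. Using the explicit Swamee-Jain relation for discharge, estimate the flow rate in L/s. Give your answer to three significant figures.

Q ≈ 82.0 L/s

Swamee-Jain (Type II): Q = -0.965·√(gD⁵h_f/L)·ln[ε/(3.7D) + √(3.17ν²L/(gD³h_f))]
√(gD⁵h_f/L) = √(9.81·0.181⁵·16.2/357) = 0.009299
ε/(3.7D) = 5.52×10^-5; √(3.17ν²L/(gD³h_f)) = 5.23×10^-5
Q = -0.965·0.009299·ln(1.076×10^-4) = 0.08200 m³/s
Check: V = 3.19 m/s, Re = 3.82×10^5, f = 0.01594, h_f = 16.3 m ≈ 16.2 m ✓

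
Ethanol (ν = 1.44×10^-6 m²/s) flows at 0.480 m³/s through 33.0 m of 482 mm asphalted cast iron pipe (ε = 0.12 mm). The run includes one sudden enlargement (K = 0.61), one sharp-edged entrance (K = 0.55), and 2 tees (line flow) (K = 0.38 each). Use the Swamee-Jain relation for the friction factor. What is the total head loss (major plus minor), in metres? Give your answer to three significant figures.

V = 4Q/(πD²) = 2.631 m/s; V²/2g = 0.3527 m
Re = 8.81×10^5, ε/D = 2.49×10^-4 → f = 0.01538 (Swamee-Jain)
Major: h_f = f(L/D)·V²/2g = 0.01538·68.46·0.3527 = 0.3714 m
Minor: ΣK = 1.92; h_m = ΣK·V²/2g = 0.6772 m
Total H_L = 0.3714 + 0.6772 = 1.049 m

H_L ≈ 1.05 m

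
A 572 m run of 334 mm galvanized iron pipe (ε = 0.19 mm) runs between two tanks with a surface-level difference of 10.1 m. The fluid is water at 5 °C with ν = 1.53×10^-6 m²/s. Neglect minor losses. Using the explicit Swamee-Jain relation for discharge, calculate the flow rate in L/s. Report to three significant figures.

Swamee-Jain (Type II): Q = -0.965·√(gD⁵h_f/L)·ln[ε/(3.7D) + √(3.17ν²L/(gD³h_f))]
√(gD⁵h_f/L) = √(9.81·0.334⁵·10.1/572) = 0.02683
ε/(3.7D) = 1.54×10^-4; √(3.17ν²L/(gD³h_f)) = 3.39×10^-5
Q = -0.965·0.02683·ln(1.877×10^-4) = 0.2222 m³/s
Check: V = 2.54 m/s, Re = 5.54×10^5, f = 0.01811, h_f = 10.2 m ≈ 10.1 m ✓

Q ≈ 222 L/s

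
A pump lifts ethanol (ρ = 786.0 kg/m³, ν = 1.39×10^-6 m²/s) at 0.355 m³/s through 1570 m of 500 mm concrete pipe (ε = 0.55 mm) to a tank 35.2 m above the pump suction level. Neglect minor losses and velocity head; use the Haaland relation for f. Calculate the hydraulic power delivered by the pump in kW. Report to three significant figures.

P_hyd ≈ 126 kW

V = 4Q/(πD²) = 1.808 m/s; Re = 6.50×10^5; ε/D = 0.00110; f = 0.02052
h_f = f(L/D)V²/2g = 10.73 m
Total head H = z + h_f = 35.2 + 10.73 = 45.93 m
P_hyd = ρgQH = 786.0·9.81·0.355·45.93 = 125.7 kW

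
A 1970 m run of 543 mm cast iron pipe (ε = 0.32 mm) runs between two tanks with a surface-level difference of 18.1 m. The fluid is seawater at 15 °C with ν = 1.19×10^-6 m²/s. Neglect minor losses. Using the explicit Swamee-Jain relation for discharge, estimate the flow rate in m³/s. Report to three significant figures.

Swamee-Jain (Type II): Q = -0.965·√(gD⁵h_f/L)·ln[ε/(3.7D) + √(3.17ν²L/(gD³h_f))]
√(gD⁵h_f/L) = √(9.81·0.543⁵·18.1/1970) = 0.06523
ε/(3.7D) = 1.59×10^-4; √(3.17ν²L/(gD³h_f)) = 1.76×10^-5
Q = -0.965·0.06523·ln(1.769×10^-4) = 0.5438 m³/s
Check: V = 2.35 m/s, Re = 1.07×10^6, f = 0.01785, h_f = 18.2 m ≈ 18.1 m ✓

Q ≈ 0.544 m³/s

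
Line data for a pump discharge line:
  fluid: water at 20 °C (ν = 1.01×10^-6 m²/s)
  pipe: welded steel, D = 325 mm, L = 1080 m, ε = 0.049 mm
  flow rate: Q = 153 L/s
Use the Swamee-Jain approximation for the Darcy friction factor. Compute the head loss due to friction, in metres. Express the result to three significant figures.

h_f ≈ 8.52 m

V = 4Q/(πD²) = 4·0.153/(π·0.325²) = 1.844 m/s
Re = VD/ν = 1.844·0.325/1.01×10^-6 = 5.93×10^5 → turbulent
ε/D = 0.049/325 = 1.51×10^-4
Swamee-Jain: f = 0.01479
h_f = f(L/D)V²/(2g) = 0.01479·(1080/0.325)·1.844²/(2·9.81) = 8.519 m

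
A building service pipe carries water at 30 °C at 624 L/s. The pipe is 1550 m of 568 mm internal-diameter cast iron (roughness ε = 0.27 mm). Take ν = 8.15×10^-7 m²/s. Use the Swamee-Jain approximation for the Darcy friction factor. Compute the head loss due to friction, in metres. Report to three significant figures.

V = 4Q/(πD²) = 4·0.624/(π·0.568²) = 2.463 m/s
Re = VD/ν = 2.463·0.568/8.15×10^-7 = 1.72×10^6 → turbulent
ε/D = 0.27/568 = 4.75×10^-4
Swamee-Jain: f = 0.01690
h_f = f(L/D)V²/(2g) = 0.01690·(1550/0.568)·2.463²/(2·9.81) = 14.26 m

h_f ≈ 14.3 m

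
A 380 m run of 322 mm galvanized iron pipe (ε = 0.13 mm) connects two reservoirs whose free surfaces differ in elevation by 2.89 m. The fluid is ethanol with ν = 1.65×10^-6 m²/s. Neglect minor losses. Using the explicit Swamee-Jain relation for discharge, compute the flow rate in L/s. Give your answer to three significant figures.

Q ≈ 135 L/s

Swamee-Jain (Type II): Q = -0.965·√(gD⁵h_f/L)·ln[ε/(3.7D) + √(3.17ν²L/(gD³h_f))]
√(gD⁵h_f/L) = √(9.81·0.322⁵·2.89/380) = 0.01607
ε/(3.7D) = 1.09×10^-4; √(3.17ν²L/(gD³h_f)) = 5.89×10^-5
Q = -0.965·0.01607·ln(1.680×10^-4) = 0.1348 m³/s
Check: V = 1.66 m/s, Re = 3.23×10^5, f = 0.01765, h_f = 2.91 m ≈ 2.89 m ✓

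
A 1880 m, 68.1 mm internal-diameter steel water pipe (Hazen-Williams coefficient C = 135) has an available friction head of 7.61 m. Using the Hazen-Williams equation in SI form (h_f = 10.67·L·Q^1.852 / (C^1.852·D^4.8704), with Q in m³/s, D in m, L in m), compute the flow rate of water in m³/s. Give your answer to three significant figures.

Q ≈ 0.00164 m³/s

Rearranging: Q = [h_f·C^1.852·D^4.8704 / (10.67·L)]^(1/1.852)
Q = [7.61·135^1.852·0.0681^4.8704 / (10.67·1880)]^0.540 = 0.001639 m³/s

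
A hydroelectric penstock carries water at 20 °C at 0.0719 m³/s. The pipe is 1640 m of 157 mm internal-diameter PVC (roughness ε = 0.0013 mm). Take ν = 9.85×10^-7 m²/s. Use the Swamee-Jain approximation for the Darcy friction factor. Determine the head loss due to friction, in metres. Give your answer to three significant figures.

h_f ≈ 94.4 m

V = 4Q/(πD²) = 4·0.0719/(π·0.157²) = 3.714 m/s
Re = VD/ν = 3.714·0.157/9.85×10^-7 = 5.92×10^5 → turbulent
ε/D = 0.0013/157 = 8.28×10^-6
Swamee-Jain: f = 0.01285
h_f = f(L/D)V²/(2g) = 0.01285·(1640/0.157)·3.714²/(2·9.81) = 94.39 m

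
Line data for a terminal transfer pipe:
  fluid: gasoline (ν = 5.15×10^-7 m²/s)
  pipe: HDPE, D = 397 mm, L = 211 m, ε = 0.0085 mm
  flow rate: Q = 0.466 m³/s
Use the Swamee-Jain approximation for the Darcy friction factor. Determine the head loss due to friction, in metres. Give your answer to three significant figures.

h_f ≈ 4.10 m

V = 4Q/(πD²) = 4·0.466/(π·0.397²) = 3.765 m/s
Re = VD/ν = 3.765·0.397/5.15×10^-7 = 2.90×10^6 → turbulent
ε/D = 0.0085/397 = 2.14×10^-5
Swamee-Jain: f = 0.01068
h_f = f(L/D)V²/(2g) = 0.01068·(211/0.397)·3.765²/(2·9.81) = 4.102 m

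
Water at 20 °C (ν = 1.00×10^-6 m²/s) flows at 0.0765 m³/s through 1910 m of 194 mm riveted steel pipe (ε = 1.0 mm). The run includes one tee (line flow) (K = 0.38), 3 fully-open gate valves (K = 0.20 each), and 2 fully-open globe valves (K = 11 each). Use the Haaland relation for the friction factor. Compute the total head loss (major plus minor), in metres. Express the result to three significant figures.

H_L ≈ 112 m

V = 4Q/(πD²) = 2.588 m/s; V²/2g = 0.3414 m
Re = 5.02×10^5, ε/D = 0.00515 → f = 0.03088 (Haaland)
Major: h_f = f(L/D)·V²/2g = 0.03088·9845·0.3414 = 103.8 m
Minor: ΣK = 23.0; h_m = ΣK·V²/2g = 7.845 m
Total H_L = 103.8 + 7.845 = 111.6 m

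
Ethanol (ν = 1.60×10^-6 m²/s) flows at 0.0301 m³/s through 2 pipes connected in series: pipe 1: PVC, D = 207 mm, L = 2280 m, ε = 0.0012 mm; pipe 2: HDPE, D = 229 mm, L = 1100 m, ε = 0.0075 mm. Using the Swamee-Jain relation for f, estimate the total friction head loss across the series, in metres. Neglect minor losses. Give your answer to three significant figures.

Pipe 1: V = 0.8944 m/s, Re = 1.16×10^5, ε/D = 5.80×10^-6, f = 0.01737, h_1 = f(L/D)V²/2g = 7.800 m
Pipe 2: V = 0.7308 m/s, Re = 1.05×10^5, ε/D = 3.28×10^-5, f = 0.01790, h_2 = f(L/D)V²/2g = 2.341 m
Series → Q common, losses add: H = Σh = 10.14 m

H ≈ 10.1 m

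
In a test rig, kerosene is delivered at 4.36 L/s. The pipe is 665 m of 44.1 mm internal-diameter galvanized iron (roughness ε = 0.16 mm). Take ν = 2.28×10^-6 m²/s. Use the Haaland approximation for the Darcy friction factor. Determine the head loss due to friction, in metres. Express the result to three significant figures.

h_f ≈ 185 m

V = 4Q/(πD²) = 4·0.00436/(π·0.0441²) = 2.854 m/s
Re = VD/ν = 2.854·0.0441/2.28×10^-6 = 5.52×10^4 → turbulent
ε/D = 0.16/44.1 = 0.00363
Haaland: f = 0.02950
h_f = f(L/D)V²/(2g) = 0.02950·(665/0.0441)·2.854²/(2·9.81) = 184.7 m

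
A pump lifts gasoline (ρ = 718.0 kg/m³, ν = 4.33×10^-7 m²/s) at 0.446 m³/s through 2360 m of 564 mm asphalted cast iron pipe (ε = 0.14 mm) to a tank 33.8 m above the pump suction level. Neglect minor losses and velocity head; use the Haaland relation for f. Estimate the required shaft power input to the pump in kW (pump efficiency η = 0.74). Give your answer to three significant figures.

V = 4Q/(πD²) = 1.785 m/s; Re = 2.33×10^6; ε/D = 2.48×10^-4; f = 0.01471
h_f = f(L/D)V²/2g = 9.999 m
Total head H = z + h_f = 33.8 + 9.999 = 43.80 m
P_hyd = ρgQH = 718.0·9.81·0.446·43.80 = 137.6 kW
P_shaft = P_hyd/η = 137.6/0.74 = 185.9 kW

P_shaft ≈ 186 kW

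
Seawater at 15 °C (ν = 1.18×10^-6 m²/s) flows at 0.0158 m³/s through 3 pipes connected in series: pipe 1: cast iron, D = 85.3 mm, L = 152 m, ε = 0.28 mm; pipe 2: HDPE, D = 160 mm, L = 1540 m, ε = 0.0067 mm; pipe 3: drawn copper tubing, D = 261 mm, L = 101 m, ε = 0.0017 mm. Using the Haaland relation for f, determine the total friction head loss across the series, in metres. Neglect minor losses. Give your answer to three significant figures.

H ≈ 24.5 m

Pipe 1: V = 2.765 m/s, Re = 2.00×10^5, ε/D = 0.00328, f = 0.02746, h_1 = f(L/D)V²/2g = 19.06 m
Pipe 2: V = 0.7858 m/s, Re = 1.07×10^5, ε/D = 4.19×10^-5, f = 0.01777, h_2 = f(L/D)V²/2g = 5.383 m
Pipe 3: V = 0.2953 m/s, Re = 6.53×10^4, ε/D = 6.51×10^-6, f = 0.01954, h_3 = f(L/D)V²/2g = 0.03361 m
Series → Q common, losses add: H = Σh = 24.48 m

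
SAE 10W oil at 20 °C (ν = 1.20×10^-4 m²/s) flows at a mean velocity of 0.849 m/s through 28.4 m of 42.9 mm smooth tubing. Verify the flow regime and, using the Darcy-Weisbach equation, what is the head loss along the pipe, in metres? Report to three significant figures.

h_f ≈ 5.13 m

Re = VD/ν = 0.849·0.04290/1.20×10^-4 = 304 → laminar (Re < 2300)
f = 64/Re = 0.2109
h_f = f(L/D)V²/(2g) = 0.2109·(28.4/0.04290)·0.849²/(2·9.81) = 5.128 m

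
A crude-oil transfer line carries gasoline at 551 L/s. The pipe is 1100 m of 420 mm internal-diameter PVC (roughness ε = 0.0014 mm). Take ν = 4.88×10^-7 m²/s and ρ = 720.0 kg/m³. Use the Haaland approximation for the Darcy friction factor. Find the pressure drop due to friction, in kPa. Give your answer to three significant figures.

V = 4Q/(πD²) = 4·0.551/(π·0.420²) = 3.977 m/s
Re = VD/ν = 3.977·0.420/4.88×10^-7 = 3.42×10^6 → turbulent
ε/D = 0.0014/420 = 3.33×10^-6
Haaland: f = 0.009650
h_f = f(L/D)V²/(2g) = 0.009650·(1100/0.420)·3.977²/(2·9.81) = 20.37 m
Δp = ρg·h_f = 720.0·9.81·20.37 = 143.9 kPa

Δp ≈ 144 kPa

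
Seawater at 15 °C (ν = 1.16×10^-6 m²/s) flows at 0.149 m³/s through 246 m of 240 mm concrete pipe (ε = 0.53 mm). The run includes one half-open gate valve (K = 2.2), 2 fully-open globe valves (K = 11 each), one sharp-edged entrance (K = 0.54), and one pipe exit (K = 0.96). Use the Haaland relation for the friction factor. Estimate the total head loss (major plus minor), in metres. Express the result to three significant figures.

H_L ≈ 28.0 m

V = 4Q/(πD²) = 3.294 m/s; V²/2g = 0.5529 m
Re = 6.81×10^5, ε/D = 0.00221 → f = 0.02432 (Haaland)
Major: h_f = f(L/D)·V²/2g = 0.02432·1025·0.5529 = 13.78 m
Minor: ΣK = 25.7; h_m = ΣK·V²/2g = 14.21 m
Total H_L = 13.78 + 14.21 = 27.99 m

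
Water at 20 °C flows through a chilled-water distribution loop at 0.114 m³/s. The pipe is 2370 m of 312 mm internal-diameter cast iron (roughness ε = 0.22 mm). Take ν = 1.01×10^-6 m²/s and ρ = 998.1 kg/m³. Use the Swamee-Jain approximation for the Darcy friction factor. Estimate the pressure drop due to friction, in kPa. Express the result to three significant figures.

V = 4Q/(πD²) = 4·0.114/(π·0.312²) = 1.491 m/s
Re = VD/ν = 1.491·0.312/1.01×10^-6 = 4.61×10^5 → turbulent
ε/D = 0.22/312 = 7.05×10^-4
Swamee-Jain: f = 0.01901
h_f = f(L/D)V²/(2g) = 0.01901·(2370/0.312)·1.491²/(2·9.81) = 16.37 m
Δp = ρg·h_f = 998.1·9.81·16.37 = 160.2 kPa

Δp ≈ 160 kPa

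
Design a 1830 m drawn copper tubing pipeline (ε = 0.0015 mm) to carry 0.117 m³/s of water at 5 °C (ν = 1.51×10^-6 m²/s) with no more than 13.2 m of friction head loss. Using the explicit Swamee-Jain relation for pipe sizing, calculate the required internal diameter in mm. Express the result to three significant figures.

Swamee-Jain (Type III): D = 0.66·[ε^1.25·(LQ²/(gh_f))^4.75 + ν·Q^9.4·(L/(gh_f))^5.2]^0.04
LQ²/(gh_f) = 0.1935; L/(gh_f) = 14.13
Term 1 = ε^1.25·(…)^4.75 = 2.14×10^-11; Term 2 = ν·Q^9.4·(…)^5.2 = 2.52×10^-9
D = 0.66·(2.14×10^-11 + 2.52×10^-9)^0.04 = 0.2990 m = 299 mm
Check: V = 1.67 m/s, Re = 3.30×10^5, f = 0.01418, h_f = 12.3 m ≈ 13.2 m ✓

D ≈ 299 mm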